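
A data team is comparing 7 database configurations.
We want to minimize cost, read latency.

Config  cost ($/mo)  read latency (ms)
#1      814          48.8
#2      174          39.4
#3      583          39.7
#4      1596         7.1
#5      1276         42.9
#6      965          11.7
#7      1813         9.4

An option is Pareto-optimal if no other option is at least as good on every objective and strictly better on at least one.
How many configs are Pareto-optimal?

#1: dominated by #2 (cost 174≤814, read latency 39.4≤48.8).
#2: not dominated (best cost).
#3: dominated by #2 (cost 174≤583, read latency 39.4≤39.7).
#4: not dominated (best read latency).
#5: dominated by #2 (cost 174≤1276, read latency 39.4≤42.9).
#6: not dominated.
#7: dominated by #4 (cost 1596≤1813, read latency 7.1≤9.4).
Pareto-optimal: #2, #4, #6 → 3.

3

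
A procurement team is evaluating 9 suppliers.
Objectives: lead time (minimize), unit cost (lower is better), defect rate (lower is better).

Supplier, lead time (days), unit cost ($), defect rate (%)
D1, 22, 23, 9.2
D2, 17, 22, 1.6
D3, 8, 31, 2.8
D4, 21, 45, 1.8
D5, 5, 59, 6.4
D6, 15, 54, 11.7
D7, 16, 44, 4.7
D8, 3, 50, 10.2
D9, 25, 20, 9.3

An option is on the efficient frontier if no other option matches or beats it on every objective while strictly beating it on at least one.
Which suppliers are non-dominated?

D2, D3, D5, D8, D9

D1: dominated by D2 (lead time 17≤22, unit cost 22≤23, defect rate 1.6≤9.2).
D2: not dominated (best defect rate).
D3: not dominated.
D4: dominated by D2 (lead time 17≤21, unit cost 22≤45, defect rate 1.6≤1.8).
D5: not dominated.
D6: dominated by D3 (lead time 8≤15, unit cost 31≤54, defect rate 2.8≤11.7).
D7: dominated by D3 (lead time 8≤16, unit cost 31≤44, defect rate 2.8≤4.7).
D8: not dominated (best lead time).
D9: not dominated (best unit cost).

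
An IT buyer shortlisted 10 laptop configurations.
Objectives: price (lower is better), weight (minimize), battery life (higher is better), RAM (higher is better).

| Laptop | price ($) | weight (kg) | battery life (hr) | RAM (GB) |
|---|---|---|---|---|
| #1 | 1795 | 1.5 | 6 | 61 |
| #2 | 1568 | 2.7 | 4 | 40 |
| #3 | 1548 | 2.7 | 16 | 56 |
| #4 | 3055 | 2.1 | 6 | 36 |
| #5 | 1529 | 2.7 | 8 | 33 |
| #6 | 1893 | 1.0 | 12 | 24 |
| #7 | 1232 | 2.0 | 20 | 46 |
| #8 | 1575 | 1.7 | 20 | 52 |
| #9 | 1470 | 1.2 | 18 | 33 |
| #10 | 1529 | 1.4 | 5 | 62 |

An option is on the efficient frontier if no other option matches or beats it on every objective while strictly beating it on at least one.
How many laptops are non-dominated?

7

#1: not dominated.
#2: dominated by #3 (price 1548≤1568, weight 2.7≤2.7, battery life 16≥4, RAM 56≥40).
#3: not dominated.
#4: dominated by #1 (price 1795≤3055, weight 1.5≤2.1, battery life 6≥6, RAM 61≥36).
#5: dominated by #7 (price 1232≤1529, weight 2.0≤2.7, battery life 20≥8, RAM 46≥33).
#6: not dominated (best weight).
#7: not dominated (best price).
#8: not dominated.
#9: not dominated.
#10: not dominated (best RAM).
Pareto-optimal: #1, #3, #6, #7, #8, #9, #10 → 7.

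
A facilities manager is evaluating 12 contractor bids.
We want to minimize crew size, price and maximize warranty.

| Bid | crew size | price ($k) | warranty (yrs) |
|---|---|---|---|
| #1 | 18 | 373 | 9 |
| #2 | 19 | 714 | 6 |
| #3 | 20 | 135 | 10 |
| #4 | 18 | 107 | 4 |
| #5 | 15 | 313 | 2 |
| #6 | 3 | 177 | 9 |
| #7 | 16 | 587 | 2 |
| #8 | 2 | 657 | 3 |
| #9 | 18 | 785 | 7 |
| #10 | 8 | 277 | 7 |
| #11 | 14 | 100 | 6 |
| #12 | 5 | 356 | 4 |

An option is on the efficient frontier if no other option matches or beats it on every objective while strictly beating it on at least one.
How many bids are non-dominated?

4

#1: dominated by #6 (crew size 3≤18, price 177≤373, warranty 9≥9).
#2: dominated by #1 (crew size 18≤19, price 373≤714, warranty 9≥6).
#3: not dominated (best warranty).
#4: dominated by #11 (crew size 14≤18, price 100≤107, warranty 6≥4).
#5: dominated by #6 (crew size 3≤15, price 177≤313, warranty 9≥2).
#6: not dominated.
#7: dominated by #5 (crew size 15≤16, price 313≤587, warranty 2≥2).
#8: not dominated (best crew size).
#9: dominated by #1 (crew size 18≤18, price 373≤785, warranty 9≥7).
#10: dominated by #6 (crew size 3≤8, price 177≤277, warranty 9≥7).
#11: not dominated (best price).
#12: dominated by #6 (crew size 3≤5, price 177≤356, warranty 9≥4).
Pareto-optimal: #3, #6, #8, #11 → 4.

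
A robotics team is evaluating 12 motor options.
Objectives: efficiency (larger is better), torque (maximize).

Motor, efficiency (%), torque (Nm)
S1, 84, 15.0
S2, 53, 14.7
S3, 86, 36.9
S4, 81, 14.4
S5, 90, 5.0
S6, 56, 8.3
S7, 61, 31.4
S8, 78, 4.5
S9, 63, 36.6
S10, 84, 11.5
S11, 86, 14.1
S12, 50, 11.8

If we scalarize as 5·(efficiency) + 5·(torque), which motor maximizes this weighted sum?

S3

S1: 5·84 + 5·15.0 = 495.0
S2: 5·53 + 5·14.7 = 338.5
S3: 5·86 + 5·36.9 = 614.5
S4: 5·81 + 5·14.4 = 477.0
S5: 5·90 + 5·5.0 = 475.0
S6: 5·56 + 5·8.3 = 321.5
S7: 5·61 + 5·31.4 = 462.0
S8: 5·78 + 5·4.5 = 412.5
S9: 5·63 + 5·36.6 = 498.0
S10: 5·84 + 5·11.5 = 477.5
S11: 5·86 + 5·14.1 = 500.5
S12: 5·50 + 5·11.8 = 309.0
Highest: S3 at 614.5.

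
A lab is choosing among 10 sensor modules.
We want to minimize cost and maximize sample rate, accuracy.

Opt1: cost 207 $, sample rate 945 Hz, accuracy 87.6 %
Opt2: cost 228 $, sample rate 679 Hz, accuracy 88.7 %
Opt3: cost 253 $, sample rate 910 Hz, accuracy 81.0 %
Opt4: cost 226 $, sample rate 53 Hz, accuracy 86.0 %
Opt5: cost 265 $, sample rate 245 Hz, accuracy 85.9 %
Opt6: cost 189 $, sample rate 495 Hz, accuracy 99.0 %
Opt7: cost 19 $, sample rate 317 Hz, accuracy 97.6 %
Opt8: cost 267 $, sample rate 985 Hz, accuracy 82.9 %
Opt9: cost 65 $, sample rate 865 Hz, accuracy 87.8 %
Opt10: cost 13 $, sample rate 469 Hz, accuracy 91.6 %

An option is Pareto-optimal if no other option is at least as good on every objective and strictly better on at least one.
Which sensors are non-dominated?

Opt1, Opt2, Opt6, Opt7, Opt8, Opt9, Opt10

Opt1: not dominated.
Opt2: not dominated.
Opt3: dominated by Opt1 (cost 207≤253, sample rate 945≥910, accuracy 87.6≥81.0).
Opt4: dominated by Opt1 (cost 207≤226, sample rate 945≥53, accuracy 87.6≥86.0).
Opt5: dominated by Opt1 (cost 207≤265, sample rate 945≥245, accuracy 87.6≥85.9).
Opt6: not dominated (best accuracy).
Opt7: not dominated.
Opt8: not dominated (best sample rate).
Opt9: not dominated.
Opt10: not dominated (best cost).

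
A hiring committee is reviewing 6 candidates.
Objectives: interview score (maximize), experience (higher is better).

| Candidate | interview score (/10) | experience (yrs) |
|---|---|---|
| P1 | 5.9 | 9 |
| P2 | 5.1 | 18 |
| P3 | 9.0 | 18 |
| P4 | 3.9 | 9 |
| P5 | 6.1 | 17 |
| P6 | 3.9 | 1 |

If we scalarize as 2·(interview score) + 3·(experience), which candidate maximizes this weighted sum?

P3

P1: 2·5.9 + 3·9 = 38.8
P2: 2·5.1 + 3·18 = 64.2
P3: 2·9.0 + 3·18 = 72.0
P4: 2·3.9 + 3·9 = 34.8
P5: 2·6.1 + 3·17 = 63.2
P6: 2·3.9 + 3·1 = 10.8
Highest: P3 at 72.0.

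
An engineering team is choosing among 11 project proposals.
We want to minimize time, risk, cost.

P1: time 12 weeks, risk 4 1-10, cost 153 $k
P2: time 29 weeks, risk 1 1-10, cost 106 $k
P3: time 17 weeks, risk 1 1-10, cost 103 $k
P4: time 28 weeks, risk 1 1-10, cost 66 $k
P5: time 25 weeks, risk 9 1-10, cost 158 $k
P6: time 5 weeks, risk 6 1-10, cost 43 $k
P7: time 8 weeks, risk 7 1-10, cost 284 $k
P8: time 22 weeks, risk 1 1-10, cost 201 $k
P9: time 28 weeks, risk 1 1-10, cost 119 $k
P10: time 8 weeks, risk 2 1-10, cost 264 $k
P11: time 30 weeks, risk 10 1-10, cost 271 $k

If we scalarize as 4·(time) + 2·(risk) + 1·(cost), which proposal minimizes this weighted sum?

P6

P1: 4·12 + 2·4 + 1·153 = 209
P2: 4·29 + 2·1 + 1·106 = 224
P3: 4·17 + 2·1 + 1·103 = 173
P4: 4·28 + 2·1 + 1·66 = 180
P5: 4·25 + 2·9 + 1·158 = 276
P6: 4·5 + 2·6 + 1·43 = 75
P7: 4·8 + 2·7 + 1·284 = 330
P8: 4·22 + 2·1 + 1·201 = 291
P9: 4·28 + 2·1 + 1·119 = 233
P10: 4·8 + 2·2 + 1·264 = 300
P11: 4·30 + 2·10 + 1·271 = 411
Lowest: P6 at 75.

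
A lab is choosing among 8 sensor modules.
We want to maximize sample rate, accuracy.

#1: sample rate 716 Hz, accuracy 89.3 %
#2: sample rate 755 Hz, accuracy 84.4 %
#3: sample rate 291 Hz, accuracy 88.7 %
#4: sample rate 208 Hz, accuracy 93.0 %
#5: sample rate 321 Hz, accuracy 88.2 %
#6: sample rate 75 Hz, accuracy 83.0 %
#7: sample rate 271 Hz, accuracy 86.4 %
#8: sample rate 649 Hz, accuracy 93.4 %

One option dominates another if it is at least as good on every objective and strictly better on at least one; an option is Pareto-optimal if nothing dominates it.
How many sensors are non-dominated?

#1: not dominated.
#2: not dominated (best sample rate).
#3: dominated by #1 (sample rate 716≥291, accuracy 89.3≥88.7).
#4: dominated by #8 (sample rate 649≥208, accuracy 93.4≥93.0).
#5: dominated by #1 (sample rate 716≥321, accuracy 89.3≥88.2).
#6: dominated by #1 (sample rate 716≥75, accuracy 89.3≥83.0).
#7: dominated by #1 (sample rate 716≥271, accuracy 89.3≥86.4).
#8: not dominated (best accuracy).
Pareto-optimal: #1, #2, #8 → 3.

3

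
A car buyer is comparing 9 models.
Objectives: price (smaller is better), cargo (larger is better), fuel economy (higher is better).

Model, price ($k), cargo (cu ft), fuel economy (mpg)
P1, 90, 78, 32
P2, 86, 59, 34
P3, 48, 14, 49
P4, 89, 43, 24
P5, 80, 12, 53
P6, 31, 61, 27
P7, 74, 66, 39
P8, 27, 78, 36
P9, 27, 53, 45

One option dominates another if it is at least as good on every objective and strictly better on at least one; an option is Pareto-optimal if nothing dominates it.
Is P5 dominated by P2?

No

P2 vs P5: P2 is worse on price (86 vs 80), so it does not dominate P5.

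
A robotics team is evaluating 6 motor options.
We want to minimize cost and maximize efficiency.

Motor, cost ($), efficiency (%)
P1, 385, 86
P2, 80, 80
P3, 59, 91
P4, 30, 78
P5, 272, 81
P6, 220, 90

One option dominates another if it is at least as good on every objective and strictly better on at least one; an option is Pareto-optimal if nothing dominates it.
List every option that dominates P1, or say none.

P3, P6

P3: cost 59≤385, efficiency 91≥86 — dominates P1.
P6: cost 220≤385, efficiency 90≥86 — dominates P1.
Others (P2, P4, P5) are each worse than P1 on at least one objective.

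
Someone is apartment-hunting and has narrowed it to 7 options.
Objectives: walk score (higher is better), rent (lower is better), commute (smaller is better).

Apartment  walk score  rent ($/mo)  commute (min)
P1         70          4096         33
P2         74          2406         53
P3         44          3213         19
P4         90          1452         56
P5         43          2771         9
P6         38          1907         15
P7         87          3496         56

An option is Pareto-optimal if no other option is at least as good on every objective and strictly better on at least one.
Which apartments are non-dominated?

P1, P2, P3, P4, P5, P6

P1: not dominated.
P2: not dominated.
P3: not dominated.
P4: not dominated (best walk score).
P5: not dominated (best commute).
P6: not dominated.
P7: dominated by P4 (walk score 90≥87, rent 1452≤3496, commute 56≤56).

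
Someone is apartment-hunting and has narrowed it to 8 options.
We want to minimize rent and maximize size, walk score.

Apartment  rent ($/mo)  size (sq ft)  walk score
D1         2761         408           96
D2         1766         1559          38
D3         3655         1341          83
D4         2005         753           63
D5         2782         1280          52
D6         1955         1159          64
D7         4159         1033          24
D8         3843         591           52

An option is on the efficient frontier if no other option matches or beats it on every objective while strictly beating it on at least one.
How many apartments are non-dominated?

D1: not dominated (best walk score).
D2: not dominated (best rent).
D3: not dominated.
D4: dominated by D6 (rent 1955≤2005, size 1159≥753, walk score 64≥63).
D5: not dominated.
D6: not dominated.
D7: dominated by D2 (rent 1766≤4159, size 1559≥1033, walk score 38≥24).
D8: dominated by D3 (rent 3655≤3843, size 1341≥591, walk score 83≥52).
Pareto-optimal: D1, D2, D3, D5, D6 → 5.

5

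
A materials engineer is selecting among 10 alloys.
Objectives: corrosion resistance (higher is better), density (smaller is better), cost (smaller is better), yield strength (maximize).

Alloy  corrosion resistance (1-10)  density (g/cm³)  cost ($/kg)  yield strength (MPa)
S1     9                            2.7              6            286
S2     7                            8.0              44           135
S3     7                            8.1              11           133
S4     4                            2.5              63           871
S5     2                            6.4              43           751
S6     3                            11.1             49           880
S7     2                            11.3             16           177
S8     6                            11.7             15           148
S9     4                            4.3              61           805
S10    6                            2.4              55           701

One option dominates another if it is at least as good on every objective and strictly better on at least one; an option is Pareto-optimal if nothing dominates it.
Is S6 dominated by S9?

S9 vs S6: S9 is worse on cost (61 vs 49), so it does not dominate S6.

No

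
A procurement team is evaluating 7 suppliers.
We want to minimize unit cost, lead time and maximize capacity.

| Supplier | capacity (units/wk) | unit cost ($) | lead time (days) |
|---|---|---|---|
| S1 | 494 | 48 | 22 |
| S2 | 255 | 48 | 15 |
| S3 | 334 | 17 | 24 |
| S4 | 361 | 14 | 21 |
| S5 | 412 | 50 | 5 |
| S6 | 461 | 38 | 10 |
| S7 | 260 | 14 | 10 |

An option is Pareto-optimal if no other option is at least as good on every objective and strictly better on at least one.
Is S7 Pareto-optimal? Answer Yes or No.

Yes

S1: worse on unit cost (48 vs 14).
S2: worse on capacity (255 vs 260).
S3: worse on unit cost (17 vs 14).
S4: worse on lead time (21 vs 10).
S5: worse on unit cost (50 vs 14).
S6: worse on unit cost (38 vs 14).
No option is at least as good as S7 on every objective and strictly better on one.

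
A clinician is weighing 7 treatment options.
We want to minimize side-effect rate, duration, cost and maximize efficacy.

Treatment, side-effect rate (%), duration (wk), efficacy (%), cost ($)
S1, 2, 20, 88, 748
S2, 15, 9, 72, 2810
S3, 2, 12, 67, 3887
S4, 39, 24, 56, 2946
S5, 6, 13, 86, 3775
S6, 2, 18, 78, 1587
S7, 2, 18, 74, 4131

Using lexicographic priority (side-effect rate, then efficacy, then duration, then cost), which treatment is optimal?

S1

First minimize side-effect rate: best is 2, kept {S1, S3, S6, S7}.
Then maximize efficacy: best is 88, kept {S1}.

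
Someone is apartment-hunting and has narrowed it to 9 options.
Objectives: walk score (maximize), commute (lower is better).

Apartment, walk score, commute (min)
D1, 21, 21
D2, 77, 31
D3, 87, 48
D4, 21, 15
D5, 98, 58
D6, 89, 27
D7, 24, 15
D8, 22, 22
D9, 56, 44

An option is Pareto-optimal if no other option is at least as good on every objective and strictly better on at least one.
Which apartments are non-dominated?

D1: dominated by D4 (walk score 21≥21, commute 15≤21).
D2: dominated by D6 (walk score 89≥77, commute 27≤31).
D3: dominated by D6 (walk score 89≥87, commute 27≤48).
D4: dominated by D7 (walk score 24≥21, commute 15≤15).
D5: not dominated (best walk score).
D6: not dominated.
D7: not dominated.
D8: dominated by D7 (walk score 24≥22, commute 15≤22).
D9: dominated by D2 (walk score 77≥56, commute 31≤44).

D5, D6, D7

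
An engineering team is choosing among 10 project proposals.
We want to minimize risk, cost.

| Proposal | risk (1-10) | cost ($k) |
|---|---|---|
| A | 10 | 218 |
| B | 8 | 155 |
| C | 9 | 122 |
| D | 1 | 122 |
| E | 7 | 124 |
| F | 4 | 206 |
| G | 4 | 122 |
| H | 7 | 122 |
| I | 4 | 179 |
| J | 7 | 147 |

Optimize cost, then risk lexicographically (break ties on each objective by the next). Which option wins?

D

First minimize cost: best is 122, kept {C, D, G, H}.
Then minimize risk: best is 1, kept {D}.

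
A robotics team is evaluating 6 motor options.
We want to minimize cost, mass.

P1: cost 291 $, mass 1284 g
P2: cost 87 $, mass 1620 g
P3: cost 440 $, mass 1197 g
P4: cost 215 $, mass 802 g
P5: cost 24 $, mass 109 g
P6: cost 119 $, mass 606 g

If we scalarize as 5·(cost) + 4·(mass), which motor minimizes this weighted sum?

P1: 5·291 + 4·1284 = 6591
P2: 5·87 + 4·1620 = 6915
P3: 5·440 + 4·1197 = 6988
P4: 5·215 + 4·802 = 4283
P5: 5·24 + 4·109 = 556
P6: 5·119 + 4·606 = 3019
Lowest: P5 at 556.

P5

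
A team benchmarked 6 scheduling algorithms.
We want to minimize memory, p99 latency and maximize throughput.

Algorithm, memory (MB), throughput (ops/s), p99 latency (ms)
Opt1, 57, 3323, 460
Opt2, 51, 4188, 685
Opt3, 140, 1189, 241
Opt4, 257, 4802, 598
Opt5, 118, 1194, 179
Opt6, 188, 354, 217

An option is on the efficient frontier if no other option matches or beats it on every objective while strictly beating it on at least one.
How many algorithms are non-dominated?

Opt1: not dominated.
Opt2: not dominated (best memory).
Opt3: dominated by Opt5 (memory 118≤140, throughput 1194≥1189, p99 latency 179≤241).
Opt4: not dominated (best throughput).
Opt5: not dominated (best p99 latency).
Opt6: dominated by Opt5 (memory 118≤188, throughput 1194≥354, p99 latency 179≤217).
Pareto-optimal: Opt1, Opt2, Opt4, Opt5 → 4.

4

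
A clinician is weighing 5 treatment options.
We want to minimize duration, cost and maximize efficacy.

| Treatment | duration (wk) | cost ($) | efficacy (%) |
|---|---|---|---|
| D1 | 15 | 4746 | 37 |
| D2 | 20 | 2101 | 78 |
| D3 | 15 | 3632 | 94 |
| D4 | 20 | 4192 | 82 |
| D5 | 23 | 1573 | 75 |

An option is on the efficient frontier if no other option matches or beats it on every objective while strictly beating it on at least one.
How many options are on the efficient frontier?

3

D1: dominated by D3 (duration 15≤15, cost 3632≤4746, efficacy 94≥37).
D2: not dominated.
D3: not dominated (best efficacy).
D4: dominated by D3 (duration 15≤20, cost 3632≤4192, efficacy 94≥82).
D5: not dominated (best cost).
Pareto-optimal: D2, D3, D5 → 3.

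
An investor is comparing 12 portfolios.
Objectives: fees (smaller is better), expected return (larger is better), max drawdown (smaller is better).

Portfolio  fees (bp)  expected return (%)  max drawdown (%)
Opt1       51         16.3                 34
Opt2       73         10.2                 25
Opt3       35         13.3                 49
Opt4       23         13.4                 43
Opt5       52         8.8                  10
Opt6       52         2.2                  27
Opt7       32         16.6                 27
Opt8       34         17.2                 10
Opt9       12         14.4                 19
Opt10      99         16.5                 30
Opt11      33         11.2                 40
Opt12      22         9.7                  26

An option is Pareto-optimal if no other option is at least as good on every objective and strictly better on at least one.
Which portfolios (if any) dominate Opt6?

Opt5, Opt7, Opt8, Opt9, Opt12

Opt5: fees 52≤52, expected return 8.8≥2.2, max drawdown 10≤27 — dominates Opt6.
Opt7: fees 32≤52, expected return 16.6≥2.2, max drawdown 27≤27 — dominates Opt6.
Opt8: fees 34≤52, expected return 17.2≥2.2, max drawdown 10≤27 — dominates Opt6.
Opt9: fees 12≤52, expected return 14.4≥2.2, max drawdown 19≤27 — dominates Opt6.
Opt12: fees 22≤52, expected return 9.7≥2.2, max drawdown 26≤27 — dominates Opt6.
Others (Opt1, Opt2, Opt3, Opt4, Opt10, Opt11) are each worse than Opt6 on at least one objective.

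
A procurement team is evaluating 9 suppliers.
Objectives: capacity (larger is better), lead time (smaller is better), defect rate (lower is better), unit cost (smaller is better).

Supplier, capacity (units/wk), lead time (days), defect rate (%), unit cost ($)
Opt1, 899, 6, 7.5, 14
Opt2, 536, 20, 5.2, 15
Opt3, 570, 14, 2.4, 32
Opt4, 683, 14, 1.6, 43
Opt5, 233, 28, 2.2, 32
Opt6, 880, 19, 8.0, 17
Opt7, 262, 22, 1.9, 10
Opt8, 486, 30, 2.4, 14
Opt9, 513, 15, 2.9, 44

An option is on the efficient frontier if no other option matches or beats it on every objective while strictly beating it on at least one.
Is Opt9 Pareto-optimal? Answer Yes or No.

No

Opt3 vs Opt9: capacity 570≥513, lead time 14≤15, defect rate 2.4≤2.9, unit cost 32≤44 — Opt3 is at least as good on every objective and strictly better on at least one, so Opt3 dominates Opt9.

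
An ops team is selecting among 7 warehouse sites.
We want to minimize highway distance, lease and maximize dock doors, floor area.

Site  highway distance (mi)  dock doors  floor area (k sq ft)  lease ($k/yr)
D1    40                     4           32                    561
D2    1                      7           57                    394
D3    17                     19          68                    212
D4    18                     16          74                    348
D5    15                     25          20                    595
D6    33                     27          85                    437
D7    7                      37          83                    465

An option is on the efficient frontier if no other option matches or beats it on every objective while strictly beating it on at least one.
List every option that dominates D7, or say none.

D1: worse on highway distance (40 vs 7).
D2: worse on dock doors (7 vs 37).
D3: worse on highway distance (17 vs 7).
D4: worse on highway distance (18 vs 7).
D5: worse on highway distance (15 vs 7).
D6: worse on highway distance (33 vs 7).
No option dominates D7.

none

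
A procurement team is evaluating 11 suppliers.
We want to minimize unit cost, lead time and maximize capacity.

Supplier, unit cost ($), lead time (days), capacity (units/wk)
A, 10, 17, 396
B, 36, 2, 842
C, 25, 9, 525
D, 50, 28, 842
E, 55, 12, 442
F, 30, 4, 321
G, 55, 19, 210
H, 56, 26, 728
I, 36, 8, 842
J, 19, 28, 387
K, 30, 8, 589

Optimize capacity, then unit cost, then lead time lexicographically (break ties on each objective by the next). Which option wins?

B

First maximize capacity: best is 842, kept {B, D, I}.
Then minimize unit cost: best is 36, kept {B, I}.
Then minimize lead time: best is 2, kept {B}.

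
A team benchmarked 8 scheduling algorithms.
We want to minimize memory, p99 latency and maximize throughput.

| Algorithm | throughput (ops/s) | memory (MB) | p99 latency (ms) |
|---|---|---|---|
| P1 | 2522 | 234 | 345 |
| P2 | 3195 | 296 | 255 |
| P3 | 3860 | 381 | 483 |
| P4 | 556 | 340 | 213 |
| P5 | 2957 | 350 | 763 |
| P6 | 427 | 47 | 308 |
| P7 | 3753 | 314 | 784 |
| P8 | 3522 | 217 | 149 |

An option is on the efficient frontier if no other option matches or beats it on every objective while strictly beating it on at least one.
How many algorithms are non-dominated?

4

P1: dominated by P8 (throughput 3522≥2522, memory 217≤234, p99 latency 149≤345).
P2: dominated by P8 (throughput 3522≥3195, memory 217≤296, p99 latency 149≤255).
P3: not dominated (best throughput).
P4: dominated by P8 (throughput 3522≥556, memory 217≤340, p99 latency 149≤213).
P5: dominated by P2 (throughput 3195≥2957, memory 296≤350, p99 latency 255≤763).
P6: not dominated (best memory).
P7: not dominated.
P8: not dominated (best p99 latency).
Pareto-optimal: P3, P6, P7, P8 → 4.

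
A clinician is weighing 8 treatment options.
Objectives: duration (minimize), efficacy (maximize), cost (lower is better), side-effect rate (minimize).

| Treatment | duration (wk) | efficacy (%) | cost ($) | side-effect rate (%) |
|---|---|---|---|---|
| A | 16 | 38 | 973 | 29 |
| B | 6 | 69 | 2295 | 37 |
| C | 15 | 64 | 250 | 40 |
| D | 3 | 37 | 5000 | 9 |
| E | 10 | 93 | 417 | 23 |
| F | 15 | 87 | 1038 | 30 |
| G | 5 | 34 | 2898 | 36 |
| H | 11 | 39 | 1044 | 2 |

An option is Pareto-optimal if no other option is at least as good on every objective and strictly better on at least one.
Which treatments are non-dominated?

A: dominated by E (duration 10≤16, efficacy 93≥38, cost 417≤973, side-effect rate 23≤29).
B: not dominated.
C: not dominated (best cost).
D: not dominated (best duration).
E: not dominated (best efficacy).
F: dominated by E (duration 10≤15, efficacy 93≥87, cost 417≤1038, side-effect rate 23≤30).
G: not dominated.
H: not dominated (best side-effect rate).

B, C, D, E, G, H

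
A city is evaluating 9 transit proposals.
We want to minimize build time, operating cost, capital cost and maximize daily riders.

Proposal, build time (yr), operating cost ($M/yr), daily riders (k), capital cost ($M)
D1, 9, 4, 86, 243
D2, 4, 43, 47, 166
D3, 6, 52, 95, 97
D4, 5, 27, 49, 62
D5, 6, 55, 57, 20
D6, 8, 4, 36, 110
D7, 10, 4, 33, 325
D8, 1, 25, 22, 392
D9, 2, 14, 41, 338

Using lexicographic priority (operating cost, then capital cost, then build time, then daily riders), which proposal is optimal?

D6

First minimize operating cost: best is 4, kept {D1, D6, D7}.
Then minimize capital cost: best is 110, kept {D6}.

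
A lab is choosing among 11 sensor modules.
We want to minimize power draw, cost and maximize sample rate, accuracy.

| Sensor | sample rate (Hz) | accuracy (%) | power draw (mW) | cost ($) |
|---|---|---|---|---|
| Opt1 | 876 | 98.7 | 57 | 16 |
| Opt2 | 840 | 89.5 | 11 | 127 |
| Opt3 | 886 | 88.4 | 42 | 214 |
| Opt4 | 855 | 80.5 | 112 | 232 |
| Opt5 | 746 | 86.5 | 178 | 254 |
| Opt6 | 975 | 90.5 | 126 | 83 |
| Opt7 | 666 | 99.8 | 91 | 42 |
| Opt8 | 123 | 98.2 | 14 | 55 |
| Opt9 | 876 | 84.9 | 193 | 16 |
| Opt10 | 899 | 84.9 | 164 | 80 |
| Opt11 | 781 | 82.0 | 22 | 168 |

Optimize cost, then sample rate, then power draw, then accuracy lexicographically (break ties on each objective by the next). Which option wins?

First minimize cost: best is 16, kept {Opt1, Opt9}.
Then maximize sample rate: best is 876, kept {Opt1, Opt9}.
Then minimize power draw: best is 57, kept {Opt1}.

Opt1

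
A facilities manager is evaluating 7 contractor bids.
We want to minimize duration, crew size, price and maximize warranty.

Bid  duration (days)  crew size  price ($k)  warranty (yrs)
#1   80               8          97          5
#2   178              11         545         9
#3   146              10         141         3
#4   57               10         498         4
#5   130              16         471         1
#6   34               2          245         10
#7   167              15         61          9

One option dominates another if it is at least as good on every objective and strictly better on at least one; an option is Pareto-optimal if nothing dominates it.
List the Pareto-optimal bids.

#1: not dominated.
#2: dominated by #6 (duration 34≤178, crew size 2≤11, price 245≤545, warranty 10≥9).
#3: dominated by #1 (duration 80≤146, crew size 8≤10, price 97≤141, warranty 5≥3).
#4: dominated by #6 (duration 34≤57, crew size 2≤10, price 245≤498, warranty 10≥4).
#5: dominated by #1 (duration 80≤130, crew size 8≤16, price 97≤471, warranty 5≥1).
#6: not dominated (best duration).
#7: not dominated (best price).

#1, #6, #7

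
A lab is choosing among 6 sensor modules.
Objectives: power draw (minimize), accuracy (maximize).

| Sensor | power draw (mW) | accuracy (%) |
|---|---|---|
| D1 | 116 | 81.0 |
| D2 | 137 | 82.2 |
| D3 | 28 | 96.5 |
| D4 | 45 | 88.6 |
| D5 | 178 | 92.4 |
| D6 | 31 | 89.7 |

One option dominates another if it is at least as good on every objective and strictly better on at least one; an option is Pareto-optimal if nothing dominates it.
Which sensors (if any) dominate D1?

D3: power draw 28≤116, accuracy 96.5≥81.0 — dominates D1.
D4: power draw 45≤116, accuracy 88.6≥81.0 — dominates D1.
D6: power draw 31≤116, accuracy 89.7≥81.0 — dominates D1.
Others (D2, D5) are each worse than D1 on at least one objective.

D3, D4, D6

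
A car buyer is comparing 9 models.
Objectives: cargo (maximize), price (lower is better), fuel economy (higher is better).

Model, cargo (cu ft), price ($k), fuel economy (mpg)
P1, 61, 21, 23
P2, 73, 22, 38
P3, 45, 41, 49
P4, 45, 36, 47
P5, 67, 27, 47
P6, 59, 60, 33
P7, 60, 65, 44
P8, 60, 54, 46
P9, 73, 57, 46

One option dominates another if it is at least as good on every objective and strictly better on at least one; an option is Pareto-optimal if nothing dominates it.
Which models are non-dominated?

P1: not dominated (best price).
P2: not dominated.
P3: not dominated (best fuel economy).
P4: dominated by P5 (cargo 67≥45, price 27≤36, fuel economy 47≥47).
P5: not dominated.
P6: dominated by P2 (cargo 73≥59, price 22≤60, fuel economy 38≥33).
P7: dominated by P5 (cargo 67≥60, price 27≤65, fuel economy 47≥44).
P8: dominated by P5 (cargo 67≥60, price 27≤54, fuel economy 47≥46).
P9: not dominated.

P1, P2, P3, P5, P9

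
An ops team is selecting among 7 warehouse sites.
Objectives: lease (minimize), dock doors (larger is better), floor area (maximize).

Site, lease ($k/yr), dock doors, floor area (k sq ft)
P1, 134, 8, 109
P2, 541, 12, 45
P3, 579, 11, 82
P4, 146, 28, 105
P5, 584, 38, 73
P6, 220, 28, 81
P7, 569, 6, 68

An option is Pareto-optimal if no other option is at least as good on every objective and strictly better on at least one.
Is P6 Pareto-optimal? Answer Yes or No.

No

P4 vs P6: lease 146≤220, dock doors 28≥28, floor area 105≥81 — P4 is at least as good on every objective and strictly better on at least one, so P4 dominates P6.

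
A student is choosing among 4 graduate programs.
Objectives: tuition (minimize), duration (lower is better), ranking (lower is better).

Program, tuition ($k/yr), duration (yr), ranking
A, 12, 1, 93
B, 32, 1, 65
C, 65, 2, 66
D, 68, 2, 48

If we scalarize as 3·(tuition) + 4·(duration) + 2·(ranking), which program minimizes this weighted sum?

A: 3·12 + 4·1 + 2·93 = 226
B: 3·32 + 4·1 + 2·65 = 230
C: 3·65 + 4·2 + 2·66 = 335
D: 3·68 + 4·2 + 2·48 = 308
Lowest: A at 226.

A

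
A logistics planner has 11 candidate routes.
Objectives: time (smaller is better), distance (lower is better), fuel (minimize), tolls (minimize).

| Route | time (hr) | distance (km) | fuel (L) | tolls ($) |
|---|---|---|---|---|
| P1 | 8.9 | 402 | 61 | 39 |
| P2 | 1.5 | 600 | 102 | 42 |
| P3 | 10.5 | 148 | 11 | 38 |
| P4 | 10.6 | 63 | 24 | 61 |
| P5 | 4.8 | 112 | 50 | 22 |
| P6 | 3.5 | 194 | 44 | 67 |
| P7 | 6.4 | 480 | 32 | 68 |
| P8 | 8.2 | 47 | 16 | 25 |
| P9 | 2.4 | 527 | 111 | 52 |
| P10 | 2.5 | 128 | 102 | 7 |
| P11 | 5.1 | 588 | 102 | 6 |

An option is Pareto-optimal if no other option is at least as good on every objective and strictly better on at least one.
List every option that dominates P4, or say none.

P8

P8: time 8.2≤10.6, distance 47≤63, fuel 16≤24, tolls 25≤61 — dominates P4.
Others (P1, P2, P3, P5, P6, P7, P9, P10, P11) are each worse than P4 on at least one objective.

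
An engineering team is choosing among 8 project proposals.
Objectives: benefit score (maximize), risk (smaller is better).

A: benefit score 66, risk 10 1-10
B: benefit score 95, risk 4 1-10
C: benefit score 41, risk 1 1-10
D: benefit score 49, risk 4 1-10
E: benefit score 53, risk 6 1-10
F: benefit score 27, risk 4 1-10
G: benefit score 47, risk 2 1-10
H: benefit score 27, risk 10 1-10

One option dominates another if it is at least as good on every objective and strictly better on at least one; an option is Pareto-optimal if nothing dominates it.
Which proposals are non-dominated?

B, C, G

A: dominated by B (benefit score 95≥66, risk 4≤10).
B: not dominated (best benefit score).
C: not dominated (best risk).
D: dominated by B (benefit score 95≥49, risk 4≤4).
E: dominated by B (benefit score 95≥53, risk 4≤6).
F: dominated by B (benefit score 95≥27, risk 4≤4).
G: not dominated.
H: dominated by A (benefit score 66≥27, risk 10≤10).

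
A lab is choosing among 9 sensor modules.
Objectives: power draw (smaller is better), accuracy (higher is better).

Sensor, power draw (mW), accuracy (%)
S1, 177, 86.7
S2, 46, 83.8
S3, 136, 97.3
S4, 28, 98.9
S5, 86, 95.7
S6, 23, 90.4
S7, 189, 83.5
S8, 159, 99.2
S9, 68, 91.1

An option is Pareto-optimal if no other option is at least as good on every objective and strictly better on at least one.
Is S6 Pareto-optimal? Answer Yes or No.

S1: worse on power draw (177 vs 23).
S2: worse on power draw (46 vs 23).
S3: worse on power draw (136 vs 23).
S4: worse on power draw (28 vs 23).
S5: worse on power draw (86 vs 23).
S7: worse on power draw (189 vs 23).
S8: worse on power draw (159 vs 23).
S9: worse on power draw (68 vs 23).
No option is at least as good as S6 on every objective and strictly better on one.

Yes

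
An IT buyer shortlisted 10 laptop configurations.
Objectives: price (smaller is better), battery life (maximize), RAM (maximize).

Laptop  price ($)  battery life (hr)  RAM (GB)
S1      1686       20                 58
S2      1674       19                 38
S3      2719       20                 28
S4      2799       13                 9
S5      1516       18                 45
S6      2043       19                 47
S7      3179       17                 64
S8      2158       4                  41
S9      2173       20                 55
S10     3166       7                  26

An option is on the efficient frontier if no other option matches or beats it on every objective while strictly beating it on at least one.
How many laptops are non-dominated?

S1: not dominated.
S2: not dominated.
S3: dominated by S1 (price 1686≤2719, battery life 20≥20, RAM 58≥28).
S4: dominated by S1 (price 1686≤2799, battery life 20≥13, RAM 58≥9).
S5: not dominated (best price).
S6: dominated by S1 (price 1686≤2043, battery life 20≥19, RAM 58≥47).
S7: not dominated (best RAM).
S8: dominated by S1 (price 1686≤2158, battery life 20≥4, RAM 58≥41).
S9: dominated by S1 (price 1686≤2173, battery life 20≥20, RAM 58≥55).
S10: dominated by S1 (price 1686≤3166, battery life 20≥7, RAM 58≥26).
Pareto-optimal: S1, S2, S5, S7 → 4.

4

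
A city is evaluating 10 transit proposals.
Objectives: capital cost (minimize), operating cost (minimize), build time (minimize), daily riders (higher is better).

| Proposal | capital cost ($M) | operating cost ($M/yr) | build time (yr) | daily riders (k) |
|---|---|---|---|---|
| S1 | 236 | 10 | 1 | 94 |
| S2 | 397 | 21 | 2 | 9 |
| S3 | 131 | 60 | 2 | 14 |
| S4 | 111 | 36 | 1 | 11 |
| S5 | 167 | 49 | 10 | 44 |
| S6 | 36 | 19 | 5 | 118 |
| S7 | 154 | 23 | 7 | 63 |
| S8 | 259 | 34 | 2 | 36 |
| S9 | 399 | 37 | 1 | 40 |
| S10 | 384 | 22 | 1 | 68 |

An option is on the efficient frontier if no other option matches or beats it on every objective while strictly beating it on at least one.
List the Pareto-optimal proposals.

S1, S3, S4, S6

S1: not dominated (best operating cost).
S2: dominated by S1 (capital cost 236≤397, operating cost 10≤21, build time 1≤2, daily riders 94≥9).
S3: not dominated.
S4: not dominated.
S5: dominated by S6 (capital cost 36≤167, operating cost 19≤49, build time 5≤10, daily riders 118≥44).
S6: not dominated (best capital cost).
S7: dominated by S6 (capital cost 36≤154, operating cost 19≤23, build time 5≤7, daily riders 118≥63).
S8: dominated by S1 (capital cost 236≤259, operating cost 10≤34, build time 1≤2, daily riders 94≥36).
S9: dominated by S1 (capital cost 236≤399, operating cost 10≤37, build time 1≤1, daily riders 94≥40).
S10: dominated by S1 (capital cost 236≤384, operating cost 10≤22, build time 1≤1, daily riders 94≥68).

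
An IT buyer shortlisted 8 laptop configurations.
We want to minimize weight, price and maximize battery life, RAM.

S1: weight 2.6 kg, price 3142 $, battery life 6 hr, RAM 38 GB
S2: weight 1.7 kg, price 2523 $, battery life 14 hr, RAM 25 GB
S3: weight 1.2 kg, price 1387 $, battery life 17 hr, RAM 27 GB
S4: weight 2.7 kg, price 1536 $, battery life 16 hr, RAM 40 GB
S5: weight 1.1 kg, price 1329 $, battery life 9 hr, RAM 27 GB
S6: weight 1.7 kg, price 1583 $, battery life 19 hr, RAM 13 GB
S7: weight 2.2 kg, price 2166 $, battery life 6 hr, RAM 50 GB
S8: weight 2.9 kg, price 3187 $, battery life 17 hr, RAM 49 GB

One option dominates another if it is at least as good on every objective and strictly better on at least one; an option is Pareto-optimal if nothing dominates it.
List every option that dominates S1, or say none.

S7

S7: weight 2.2≤2.6, price 2166≤3142, battery life 6≥6, RAM 50≥38 — dominates S1.
Others (S2, S3, S4, S5, S6, S8) are each worse than S1 on at least one objective.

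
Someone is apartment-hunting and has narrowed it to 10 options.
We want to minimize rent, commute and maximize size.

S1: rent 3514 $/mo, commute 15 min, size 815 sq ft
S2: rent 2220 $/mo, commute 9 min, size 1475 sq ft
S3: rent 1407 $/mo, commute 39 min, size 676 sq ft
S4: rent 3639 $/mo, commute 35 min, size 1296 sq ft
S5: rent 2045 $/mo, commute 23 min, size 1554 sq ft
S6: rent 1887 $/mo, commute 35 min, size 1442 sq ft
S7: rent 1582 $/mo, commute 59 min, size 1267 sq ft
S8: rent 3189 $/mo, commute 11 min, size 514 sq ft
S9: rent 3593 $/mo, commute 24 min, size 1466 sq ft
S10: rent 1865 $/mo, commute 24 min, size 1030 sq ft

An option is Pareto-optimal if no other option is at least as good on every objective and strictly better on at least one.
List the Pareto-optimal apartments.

S1: dominated by S2 (rent 2220≤3514, commute 9≤15, size 1475≥815).
S2: not dominated (best commute).
S3: not dominated (best rent).
S4: dominated by S2 (rent 2220≤3639, commute 9≤35, size 1475≥1296).
S5: not dominated (best size).
S6: not dominated.
S7: not dominated.
S8: dominated by S2 (rent 2220≤3189, commute 9≤11, size 1475≥514).
S9: dominated by S2 (rent 2220≤3593, commute 9≤24, size 1475≥1466).
S10: not dominated.

S2, S3, S5, S6, S7, S10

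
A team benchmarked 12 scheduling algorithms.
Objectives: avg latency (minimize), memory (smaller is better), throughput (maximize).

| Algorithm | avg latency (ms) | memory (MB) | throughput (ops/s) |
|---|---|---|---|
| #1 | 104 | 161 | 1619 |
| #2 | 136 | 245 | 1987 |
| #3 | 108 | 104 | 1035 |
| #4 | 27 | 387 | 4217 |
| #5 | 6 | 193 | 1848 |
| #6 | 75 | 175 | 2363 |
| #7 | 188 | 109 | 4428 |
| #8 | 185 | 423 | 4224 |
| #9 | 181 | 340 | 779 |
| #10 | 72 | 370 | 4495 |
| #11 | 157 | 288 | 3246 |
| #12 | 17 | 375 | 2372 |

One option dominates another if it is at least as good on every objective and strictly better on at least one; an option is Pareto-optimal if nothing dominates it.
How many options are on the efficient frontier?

#1: not dominated.
#2: dominated by #6 (avg latency 75≤136, memory 175≤245, throughput 2363≥1987).
#3: not dominated (best memory).
#4: not dominated.
#5: not dominated (best avg latency).
#6: not dominated.
#7: not dominated.
#8: dominated by #10 (avg latency 72≤185, memory 370≤423, throughput 4495≥4224).
#9: dominated by #1 (avg latency 104≤181, memory 161≤340, throughput 1619≥779).
#10: not dominated (best throughput).
#11: not dominated.
#12: not dominated.
Pareto-optimal: #1, #3, #4, #5, #6, #7, #10, #11, #12 → 9.

9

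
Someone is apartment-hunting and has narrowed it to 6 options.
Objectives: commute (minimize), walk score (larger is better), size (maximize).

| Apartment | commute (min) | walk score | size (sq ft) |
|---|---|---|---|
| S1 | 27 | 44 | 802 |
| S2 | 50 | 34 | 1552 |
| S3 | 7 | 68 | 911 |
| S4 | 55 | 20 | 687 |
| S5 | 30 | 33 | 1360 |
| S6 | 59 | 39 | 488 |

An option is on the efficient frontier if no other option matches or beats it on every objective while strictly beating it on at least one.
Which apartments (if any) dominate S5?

none

S1: worse on size (802 vs 1360).
S2: worse on commute (50 vs 30).
S3: worse on size (911 vs 1360).
S4: worse on commute (55 vs 30).
S6: worse on commute (59 vs 30).
No option dominates S5.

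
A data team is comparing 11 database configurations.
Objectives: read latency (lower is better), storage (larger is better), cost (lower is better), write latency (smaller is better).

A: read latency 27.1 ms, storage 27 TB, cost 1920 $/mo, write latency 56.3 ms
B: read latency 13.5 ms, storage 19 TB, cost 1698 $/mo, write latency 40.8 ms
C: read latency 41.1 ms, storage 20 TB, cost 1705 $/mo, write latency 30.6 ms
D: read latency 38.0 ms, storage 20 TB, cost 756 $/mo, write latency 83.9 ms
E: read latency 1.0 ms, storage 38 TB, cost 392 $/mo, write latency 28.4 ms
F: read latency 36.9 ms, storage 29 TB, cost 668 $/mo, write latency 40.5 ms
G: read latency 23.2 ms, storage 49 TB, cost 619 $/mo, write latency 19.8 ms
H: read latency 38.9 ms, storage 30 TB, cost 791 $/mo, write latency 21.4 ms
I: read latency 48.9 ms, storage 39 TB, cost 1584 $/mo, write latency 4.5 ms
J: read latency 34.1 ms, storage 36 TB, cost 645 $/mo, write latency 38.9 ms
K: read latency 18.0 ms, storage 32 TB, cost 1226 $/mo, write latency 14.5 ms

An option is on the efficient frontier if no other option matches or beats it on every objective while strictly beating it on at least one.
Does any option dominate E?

A: worse on read latency (27.1 vs 1.0).
B: worse on read latency (13.5 vs 1.0).
C: worse on read latency (41.1 vs 1.0).
D: worse on read latency (38.0 vs 1.0).
F: worse on read latency (36.9 vs 1.0).
G: worse on read latency (23.2 vs 1.0).
H: worse on read latency (38.9 vs 1.0).
I: worse on read latency (48.9 vs 1.0).
J: worse on read latency (34.1 vs 1.0).
K: worse on read latency (18.0 vs 1.0).
No option is at least as good as E on every objective and strictly better on one.

No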